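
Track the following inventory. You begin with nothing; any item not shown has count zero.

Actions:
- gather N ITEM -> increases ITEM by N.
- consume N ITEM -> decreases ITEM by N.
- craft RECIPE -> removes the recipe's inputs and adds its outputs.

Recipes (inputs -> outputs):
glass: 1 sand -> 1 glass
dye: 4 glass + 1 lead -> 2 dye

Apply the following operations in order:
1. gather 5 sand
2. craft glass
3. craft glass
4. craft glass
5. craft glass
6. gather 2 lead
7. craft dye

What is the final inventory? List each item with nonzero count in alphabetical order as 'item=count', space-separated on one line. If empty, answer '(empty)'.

After 1 (gather 5 sand): sand=5
After 2 (craft glass): glass=1 sand=4
After 3 (craft glass): glass=2 sand=3
After 4 (craft glass): glass=3 sand=2
After 5 (craft glass): glass=4 sand=1
After 6 (gather 2 lead): glass=4 lead=2 sand=1
After 7 (craft dye): dye=2 lead=1 sand=1

Answer: dye=2 lead=1 sand=1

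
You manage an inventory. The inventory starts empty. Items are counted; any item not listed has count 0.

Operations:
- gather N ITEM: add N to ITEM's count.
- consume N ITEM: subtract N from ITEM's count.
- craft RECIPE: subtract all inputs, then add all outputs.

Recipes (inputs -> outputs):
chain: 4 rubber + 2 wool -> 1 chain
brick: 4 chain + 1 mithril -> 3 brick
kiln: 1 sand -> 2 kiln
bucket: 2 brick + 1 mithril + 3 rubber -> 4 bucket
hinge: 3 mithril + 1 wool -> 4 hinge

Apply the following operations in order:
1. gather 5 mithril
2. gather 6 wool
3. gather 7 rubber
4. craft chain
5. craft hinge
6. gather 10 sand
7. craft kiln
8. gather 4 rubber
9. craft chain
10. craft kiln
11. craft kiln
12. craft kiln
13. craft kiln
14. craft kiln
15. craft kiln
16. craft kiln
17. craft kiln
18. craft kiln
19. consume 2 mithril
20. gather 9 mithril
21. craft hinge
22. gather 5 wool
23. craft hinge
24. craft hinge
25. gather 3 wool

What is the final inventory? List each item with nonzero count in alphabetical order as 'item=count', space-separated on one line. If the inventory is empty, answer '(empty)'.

After 1 (gather 5 mithril): mithril=5
After 2 (gather 6 wool): mithril=5 wool=6
After 3 (gather 7 rubber): mithril=5 rubber=7 wool=6
After 4 (craft chain): chain=1 mithril=5 rubber=3 wool=4
After 5 (craft hinge): chain=1 hinge=4 mithril=2 rubber=3 wool=3
After 6 (gather 10 sand): chain=1 hinge=4 mithril=2 rubber=3 sand=10 wool=3
After 7 (craft kiln): chain=1 hinge=4 kiln=2 mithril=2 rubber=3 sand=9 wool=3
After 8 (gather 4 rubber): chain=1 hinge=4 kiln=2 mithril=2 rubber=7 sand=9 wool=3
After 9 (craft chain): chain=2 hinge=4 kiln=2 mithril=2 rubber=3 sand=9 wool=1
After 10 (craft kiln): chain=2 hinge=4 kiln=4 mithril=2 rubber=3 sand=8 wool=1
After 11 (craft kiln): chain=2 hinge=4 kiln=6 mithril=2 rubber=3 sand=7 wool=1
After 12 (craft kiln): chain=2 hinge=4 kiln=8 mithril=2 rubber=3 sand=6 wool=1
After 13 (craft kiln): chain=2 hinge=4 kiln=10 mithril=2 rubber=3 sand=5 wool=1
After 14 (craft kiln): chain=2 hinge=4 kiln=12 mithril=2 rubber=3 sand=4 wool=1
After 15 (craft kiln): chain=2 hinge=4 kiln=14 mithril=2 rubber=3 sand=3 wool=1
After 16 (craft kiln): chain=2 hinge=4 kiln=16 mithril=2 rubber=3 sand=2 wool=1
After 17 (craft kiln): chain=2 hinge=4 kiln=18 mithril=2 rubber=3 sand=1 wool=1
After 18 (craft kiln): chain=2 hinge=4 kiln=20 mithril=2 rubber=3 wool=1
After 19 (consume 2 mithril): chain=2 hinge=4 kiln=20 rubber=3 wool=1
After 20 (gather 9 mithril): chain=2 hinge=4 kiln=20 mithril=9 rubber=3 wool=1
After 21 (craft hinge): chain=2 hinge=8 kiln=20 mithril=6 rubber=3
After 22 (gather 5 wool): chain=2 hinge=8 kiln=20 mithril=6 rubber=3 wool=5
After 23 (craft hinge): chain=2 hinge=12 kiln=20 mithril=3 rubber=3 wool=4
After 24 (craft hinge): chain=2 hinge=16 kiln=20 rubber=3 wool=3
After 25 (gather 3 wool): chain=2 hinge=16 kiln=20 rubber=3 wool=6

Answer: chain=2 hinge=16 kiln=20 rubber=3 wool=6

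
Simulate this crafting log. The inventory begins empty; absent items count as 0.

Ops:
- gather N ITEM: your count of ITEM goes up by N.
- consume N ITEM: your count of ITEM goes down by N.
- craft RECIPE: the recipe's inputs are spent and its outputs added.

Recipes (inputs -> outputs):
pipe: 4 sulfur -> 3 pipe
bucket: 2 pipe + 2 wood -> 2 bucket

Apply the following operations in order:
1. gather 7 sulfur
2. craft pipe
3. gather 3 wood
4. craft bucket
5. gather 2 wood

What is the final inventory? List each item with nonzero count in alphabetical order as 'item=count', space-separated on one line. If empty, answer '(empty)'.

Answer: bucket=2 pipe=1 sulfur=3 wood=3

Derivation:
After 1 (gather 7 sulfur): sulfur=7
After 2 (craft pipe): pipe=3 sulfur=3
After 3 (gather 3 wood): pipe=3 sulfur=3 wood=3
After 4 (craft bucket): bucket=2 pipe=1 sulfur=3 wood=1
After 5 (gather 2 wood): bucket=2 pipe=1 sulfur=3 wood=3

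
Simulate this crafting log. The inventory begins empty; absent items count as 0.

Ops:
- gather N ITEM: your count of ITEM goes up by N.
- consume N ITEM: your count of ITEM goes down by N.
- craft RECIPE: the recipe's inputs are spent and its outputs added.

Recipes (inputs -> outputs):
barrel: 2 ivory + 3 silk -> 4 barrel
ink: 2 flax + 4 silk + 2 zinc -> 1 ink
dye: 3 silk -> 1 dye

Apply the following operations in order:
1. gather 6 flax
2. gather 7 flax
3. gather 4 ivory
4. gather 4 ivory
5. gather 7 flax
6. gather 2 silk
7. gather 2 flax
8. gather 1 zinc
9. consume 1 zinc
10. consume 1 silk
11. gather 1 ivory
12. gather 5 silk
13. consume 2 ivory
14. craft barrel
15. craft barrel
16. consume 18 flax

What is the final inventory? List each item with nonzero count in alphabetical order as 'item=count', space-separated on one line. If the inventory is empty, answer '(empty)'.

Answer: barrel=8 flax=4 ivory=3

Derivation:
After 1 (gather 6 flax): flax=6
After 2 (gather 7 flax): flax=13
After 3 (gather 4 ivory): flax=13 ivory=4
After 4 (gather 4 ivory): flax=13 ivory=8
After 5 (gather 7 flax): flax=20 ivory=8
After 6 (gather 2 silk): flax=20 ivory=8 silk=2
After 7 (gather 2 flax): flax=22 ivory=8 silk=2
After 8 (gather 1 zinc): flax=22 ivory=8 silk=2 zinc=1
After 9 (consume 1 zinc): flax=22 ivory=8 silk=2
After 10 (consume 1 silk): flax=22 ivory=8 silk=1
After 11 (gather 1 ivory): flax=22 ivory=9 silk=1
After 12 (gather 5 silk): flax=22 ivory=9 silk=6
After 13 (consume 2 ivory): flax=22 ivory=7 silk=6
After 14 (craft barrel): barrel=4 flax=22 ivory=5 silk=3
After 15 (craft barrel): barrel=8 flax=22 ivory=3
After 16 (consume 18 flax): barrel=8 flax=4 ivory=3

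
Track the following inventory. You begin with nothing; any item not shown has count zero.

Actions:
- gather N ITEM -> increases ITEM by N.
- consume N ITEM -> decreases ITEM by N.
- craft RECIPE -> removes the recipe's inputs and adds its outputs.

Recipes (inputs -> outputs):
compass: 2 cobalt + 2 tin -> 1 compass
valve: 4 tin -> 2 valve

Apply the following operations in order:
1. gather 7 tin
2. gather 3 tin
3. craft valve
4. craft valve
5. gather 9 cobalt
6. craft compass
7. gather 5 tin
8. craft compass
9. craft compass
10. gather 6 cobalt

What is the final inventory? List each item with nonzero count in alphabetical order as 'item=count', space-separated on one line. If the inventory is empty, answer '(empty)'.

After 1 (gather 7 tin): tin=7
After 2 (gather 3 tin): tin=10
After 3 (craft valve): tin=6 valve=2
After 4 (craft valve): tin=2 valve=4
After 5 (gather 9 cobalt): cobalt=9 tin=2 valve=4
After 6 (craft compass): cobalt=7 compass=1 valve=4
After 7 (gather 5 tin): cobalt=7 compass=1 tin=5 valve=4
After 8 (craft compass): cobalt=5 compass=2 tin=3 valve=4
After 9 (craft compass): cobalt=3 compass=3 tin=1 valve=4
After 10 (gather 6 cobalt): cobalt=9 compass=3 tin=1 valve=4

Answer: cobalt=9 compass=3 tin=1 valve=4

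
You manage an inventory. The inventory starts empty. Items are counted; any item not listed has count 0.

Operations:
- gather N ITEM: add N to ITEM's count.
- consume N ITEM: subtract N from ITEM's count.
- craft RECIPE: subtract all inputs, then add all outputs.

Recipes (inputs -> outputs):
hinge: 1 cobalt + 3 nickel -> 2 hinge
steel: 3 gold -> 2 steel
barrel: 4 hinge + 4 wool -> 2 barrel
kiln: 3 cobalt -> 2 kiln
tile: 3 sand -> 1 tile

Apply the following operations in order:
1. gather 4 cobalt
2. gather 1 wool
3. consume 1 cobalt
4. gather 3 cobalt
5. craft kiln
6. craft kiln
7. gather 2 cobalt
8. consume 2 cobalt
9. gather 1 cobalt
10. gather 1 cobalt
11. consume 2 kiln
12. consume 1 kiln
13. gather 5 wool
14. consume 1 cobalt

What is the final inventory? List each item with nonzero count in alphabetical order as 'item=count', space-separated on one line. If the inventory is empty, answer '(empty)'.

Answer: cobalt=1 kiln=1 wool=6

Derivation:
After 1 (gather 4 cobalt): cobalt=4
After 2 (gather 1 wool): cobalt=4 wool=1
After 3 (consume 1 cobalt): cobalt=3 wool=1
After 4 (gather 3 cobalt): cobalt=6 wool=1
After 5 (craft kiln): cobalt=3 kiln=2 wool=1
After 6 (craft kiln): kiln=4 wool=1
After 7 (gather 2 cobalt): cobalt=2 kiln=4 wool=1
After 8 (consume 2 cobalt): kiln=4 wool=1
After 9 (gather 1 cobalt): cobalt=1 kiln=4 wool=1
After 10 (gather 1 cobalt): cobalt=2 kiln=4 wool=1
After 11 (consume 2 kiln): cobalt=2 kiln=2 wool=1
After 12 (consume 1 kiln): cobalt=2 kiln=1 wool=1
After 13 (gather 5 wool): cobalt=2 kiln=1 wool=6
After 14 (consume 1 cobalt): cobalt=1 kiln=1 wool=6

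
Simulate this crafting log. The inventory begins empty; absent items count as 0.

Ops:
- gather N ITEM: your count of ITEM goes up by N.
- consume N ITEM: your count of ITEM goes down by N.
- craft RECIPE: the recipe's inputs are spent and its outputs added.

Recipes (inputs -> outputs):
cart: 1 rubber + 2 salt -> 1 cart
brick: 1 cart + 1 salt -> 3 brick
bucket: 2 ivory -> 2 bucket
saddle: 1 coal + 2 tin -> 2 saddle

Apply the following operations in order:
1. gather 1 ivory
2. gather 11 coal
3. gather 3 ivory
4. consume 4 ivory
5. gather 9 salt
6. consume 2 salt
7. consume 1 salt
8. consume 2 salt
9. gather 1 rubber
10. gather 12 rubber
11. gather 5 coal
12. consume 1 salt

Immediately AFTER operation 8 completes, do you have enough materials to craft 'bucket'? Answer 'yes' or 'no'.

Answer: no

Derivation:
After 1 (gather 1 ivory): ivory=1
After 2 (gather 11 coal): coal=11 ivory=1
After 3 (gather 3 ivory): coal=11 ivory=4
After 4 (consume 4 ivory): coal=11
After 5 (gather 9 salt): coal=11 salt=9
After 6 (consume 2 salt): coal=11 salt=7
After 7 (consume 1 salt): coal=11 salt=6
After 8 (consume 2 salt): coal=11 salt=4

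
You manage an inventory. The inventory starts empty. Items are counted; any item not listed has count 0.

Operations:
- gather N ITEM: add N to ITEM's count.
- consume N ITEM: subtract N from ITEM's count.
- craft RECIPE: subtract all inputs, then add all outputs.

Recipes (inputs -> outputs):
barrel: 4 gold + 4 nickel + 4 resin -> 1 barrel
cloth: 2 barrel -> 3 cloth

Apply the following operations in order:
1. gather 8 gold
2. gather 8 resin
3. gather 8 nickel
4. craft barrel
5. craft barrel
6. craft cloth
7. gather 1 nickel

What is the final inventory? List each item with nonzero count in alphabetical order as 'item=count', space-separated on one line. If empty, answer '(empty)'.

After 1 (gather 8 gold): gold=8
After 2 (gather 8 resin): gold=8 resin=8
After 3 (gather 8 nickel): gold=8 nickel=8 resin=8
After 4 (craft barrel): barrel=1 gold=4 nickel=4 resin=4
After 5 (craft barrel): barrel=2
After 6 (craft cloth): cloth=3
After 7 (gather 1 nickel): cloth=3 nickel=1

Answer: cloth=3 nickel=1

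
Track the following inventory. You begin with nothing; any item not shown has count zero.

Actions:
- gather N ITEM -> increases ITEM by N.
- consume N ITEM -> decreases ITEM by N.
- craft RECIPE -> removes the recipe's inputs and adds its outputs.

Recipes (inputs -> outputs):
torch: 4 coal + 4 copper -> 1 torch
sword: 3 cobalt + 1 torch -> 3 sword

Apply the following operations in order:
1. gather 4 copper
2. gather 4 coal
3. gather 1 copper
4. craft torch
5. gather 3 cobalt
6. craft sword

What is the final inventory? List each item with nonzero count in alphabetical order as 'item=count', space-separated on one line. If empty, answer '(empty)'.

Answer: copper=1 sword=3

Derivation:
After 1 (gather 4 copper): copper=4
After 2 (gather 4 coal): coal=4 copper=4
After 3 (gather 1 copper): coal=4 copper=5
After 4 (craft torch): copper=1 torch=1
After 5 (gather 3 cobalt): cobalt=3 copper=1 torch=1
After 6 (craft sword): copper=1 sword=3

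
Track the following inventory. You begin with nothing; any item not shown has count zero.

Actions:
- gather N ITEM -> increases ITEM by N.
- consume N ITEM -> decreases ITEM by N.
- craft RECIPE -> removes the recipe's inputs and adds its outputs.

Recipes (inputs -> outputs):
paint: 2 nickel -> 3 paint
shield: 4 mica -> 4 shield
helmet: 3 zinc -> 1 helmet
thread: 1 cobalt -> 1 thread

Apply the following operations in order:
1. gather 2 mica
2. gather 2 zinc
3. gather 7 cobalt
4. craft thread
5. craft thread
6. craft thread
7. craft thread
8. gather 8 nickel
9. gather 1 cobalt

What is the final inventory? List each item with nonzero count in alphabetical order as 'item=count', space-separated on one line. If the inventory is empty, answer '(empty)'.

After 1 (gather 2 mica): mica=2
After 2 (gather 2 zinc): mica=2 zinc=2
After 3 (gather 7 cobalt): cobalt=7 mica=2 zinc=2
After 4 (craft thread): cobalt=6 mica=2 thread=1 zinc=2
After 5 (craft thread): cobalt=5 mica=2 thread=2 zinc=2
After 6 (craft thread): cobalt=4 mica=2 thread=3 zinc=2
After 7 (craft thread): cobalt=3 mica=2 thread=4 zinc=2
After 8 (gather 8 nickel): cobalt=3 mica=2 nickel=8 thread=4 zinc=2
After 9 (gather 1 cobalt): cobalt=4 mica=2 nickel=8 thread=4 zinc=2

Answer: cobalt=4 mica=2 nickel=8 thread=4 zinc=2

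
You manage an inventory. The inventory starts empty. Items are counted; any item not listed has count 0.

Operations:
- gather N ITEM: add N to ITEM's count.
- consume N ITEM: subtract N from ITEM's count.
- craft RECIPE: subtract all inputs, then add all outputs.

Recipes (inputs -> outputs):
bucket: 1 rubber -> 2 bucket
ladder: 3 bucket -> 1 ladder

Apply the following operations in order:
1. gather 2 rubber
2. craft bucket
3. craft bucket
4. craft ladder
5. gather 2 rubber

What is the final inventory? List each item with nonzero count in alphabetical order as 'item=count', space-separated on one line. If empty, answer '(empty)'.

After 1 (gather 2 rubber): rubber=2
After 2 (craft bucket): bucket=2 rubber=1
After 3 (craft bucket): bucket=4
After 4 (craft ladder): bucket=1 ladder=1
After 5 (gather 2 rubber): bucket=1 ladder=1 rubber=2

Answer: bucket=1 ladder=1 rubber=2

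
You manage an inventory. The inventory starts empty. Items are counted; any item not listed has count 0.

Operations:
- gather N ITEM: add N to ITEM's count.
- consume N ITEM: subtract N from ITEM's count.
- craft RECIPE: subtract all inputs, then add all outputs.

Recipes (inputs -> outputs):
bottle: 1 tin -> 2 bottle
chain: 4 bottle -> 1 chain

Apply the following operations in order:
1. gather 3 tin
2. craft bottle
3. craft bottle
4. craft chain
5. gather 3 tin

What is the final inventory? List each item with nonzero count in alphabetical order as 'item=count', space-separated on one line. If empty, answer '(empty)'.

After 1 (gather 3 tin): tin=3
After 2 (craft bottle): bottle=2 tin=2
After 3 (craft bottle): bottle=4 tin=1
After 4 (craft chain): chain=1 tin=1
After 5 (gather 3 tin): chain=1 tin=4

Answer: chain=1 tin=4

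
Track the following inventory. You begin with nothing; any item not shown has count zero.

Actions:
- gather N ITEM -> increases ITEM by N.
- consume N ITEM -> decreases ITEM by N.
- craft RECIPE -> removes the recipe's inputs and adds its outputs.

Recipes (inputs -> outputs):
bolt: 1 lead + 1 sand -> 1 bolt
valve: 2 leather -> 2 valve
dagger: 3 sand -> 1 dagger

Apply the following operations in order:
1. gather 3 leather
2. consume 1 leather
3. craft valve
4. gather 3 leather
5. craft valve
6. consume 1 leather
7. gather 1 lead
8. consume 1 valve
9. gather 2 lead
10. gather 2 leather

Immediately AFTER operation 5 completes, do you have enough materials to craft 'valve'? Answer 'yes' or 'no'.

After 1 (gather 3 leather): leather=3
After 2 (consume 1 leather): leather=2
After 3 (craft valve): valve=2
After 4 (gather 3 leather): leather=3 valve=2
After 5 (craft valve): leather=1 valve=4

Answer: no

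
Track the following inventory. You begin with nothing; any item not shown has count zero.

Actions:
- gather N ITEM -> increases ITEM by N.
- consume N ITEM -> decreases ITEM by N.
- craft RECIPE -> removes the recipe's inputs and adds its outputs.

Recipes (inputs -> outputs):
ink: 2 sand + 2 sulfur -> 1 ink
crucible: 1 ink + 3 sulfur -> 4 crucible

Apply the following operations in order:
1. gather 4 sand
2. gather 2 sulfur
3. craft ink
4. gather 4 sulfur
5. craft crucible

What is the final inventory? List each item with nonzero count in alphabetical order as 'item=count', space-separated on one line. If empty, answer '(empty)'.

After 1 (gather 4 sand): sand=4
After 2 (gather 2 sulfur): sand=4 sulfur=2
After 3 (craft ink): ink=1 sand=2
After 4 (gather 4 sulfur): ink=1 sand=2 sulfur=4
After 5 (craft crucible): crucible=4 sand=2 sulfur=1

Answer: crucible=4 sand=2 sulfur=1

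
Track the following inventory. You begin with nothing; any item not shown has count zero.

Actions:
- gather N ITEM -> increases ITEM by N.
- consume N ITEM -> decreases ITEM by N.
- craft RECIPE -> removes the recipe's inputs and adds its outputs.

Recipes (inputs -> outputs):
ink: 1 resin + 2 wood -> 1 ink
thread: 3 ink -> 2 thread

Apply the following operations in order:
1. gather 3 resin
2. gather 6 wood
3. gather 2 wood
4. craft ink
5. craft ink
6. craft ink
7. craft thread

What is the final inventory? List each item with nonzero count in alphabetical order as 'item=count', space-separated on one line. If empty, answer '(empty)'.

After 1 (gather 3 resin): resin=3
After 2 (gather 6 wood): resin=3 wood=6
After 3 (gather 2 wood): resin=3 wood=8
After 4 (craft ink): ink=1 resin=2 wood=6
After 5 (craft ink): ink=2 resin=1 wood=4
After 6 (craft ink): ink=3 wood=2
After 7 (craft thread): thread=2 wood=2

Answer: thread=2 wood=2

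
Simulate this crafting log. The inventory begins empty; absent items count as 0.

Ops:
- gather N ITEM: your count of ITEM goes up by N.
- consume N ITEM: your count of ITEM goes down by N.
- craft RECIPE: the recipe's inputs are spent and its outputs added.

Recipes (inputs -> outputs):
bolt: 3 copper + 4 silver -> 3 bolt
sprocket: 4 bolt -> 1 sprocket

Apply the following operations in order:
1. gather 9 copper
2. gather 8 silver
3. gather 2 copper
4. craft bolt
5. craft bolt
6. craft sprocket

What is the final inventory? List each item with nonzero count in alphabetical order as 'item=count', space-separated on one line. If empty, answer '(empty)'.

After 1 (gather 9 copper): copper=9
After 2 (gather 8 silver): copper=9 silver=8
After 3 (gather 2 copper): copper=11 silver=8
After 4 (craft bolt): bolt=3 copper=8 silver=4
After 5 (craft bolt): bolt=6 copper=5
After 6 (craft sprocket): bolt=2 copper=5 sprocket=1

Answer: bolt=2 copper=5 sprocket=1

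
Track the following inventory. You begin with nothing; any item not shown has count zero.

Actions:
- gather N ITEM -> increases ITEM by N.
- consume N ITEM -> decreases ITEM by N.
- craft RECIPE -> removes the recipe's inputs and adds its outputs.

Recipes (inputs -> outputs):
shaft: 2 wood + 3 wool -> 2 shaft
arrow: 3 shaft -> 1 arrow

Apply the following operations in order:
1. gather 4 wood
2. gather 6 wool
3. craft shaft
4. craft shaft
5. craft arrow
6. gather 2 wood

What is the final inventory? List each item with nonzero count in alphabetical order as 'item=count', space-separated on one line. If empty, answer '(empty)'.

After 1 (gather 4 wood): wood=4
After 2 (gather 6 wool): wood=4 wool=6
After 3 (craft shaft): shaft=2 wood=2 wool=3
After 4 (craft shaft): shaft=4
After 5 (craft arrow): arrow=1 shaft=1
After 6 (gather 2 wood): arrow=1 shaft=1 wood=2

Answer: arrow=1 shaft=1 wood=2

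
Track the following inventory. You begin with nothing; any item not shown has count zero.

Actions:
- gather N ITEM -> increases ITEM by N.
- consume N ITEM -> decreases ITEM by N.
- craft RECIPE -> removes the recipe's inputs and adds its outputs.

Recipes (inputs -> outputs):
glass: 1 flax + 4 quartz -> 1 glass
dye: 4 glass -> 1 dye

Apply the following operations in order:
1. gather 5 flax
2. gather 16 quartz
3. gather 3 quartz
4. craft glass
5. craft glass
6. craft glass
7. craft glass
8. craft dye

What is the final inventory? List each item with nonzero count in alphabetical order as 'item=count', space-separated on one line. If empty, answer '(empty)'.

Answer: dye=1 flax=1 quartz=3

Derivation:
After 1 (gather 5 flax): flax=5
After 2 (gather 16 quartz): flax=5 quartz=16
After 3 (gather 3 quartz): flax=5 quartz=19
After 4 (craft glass): flax=4 glass=1 quartz=15
After 5 (craft glass): flax=3 glass=2 quartz=11
After 6 (craft glass): flax=2 glass=3 quartz=7
After 7 (craft glass): flax=1 glass=4 quartz=3
After 8 (craft dye): dye=1 flax=1 quartz=3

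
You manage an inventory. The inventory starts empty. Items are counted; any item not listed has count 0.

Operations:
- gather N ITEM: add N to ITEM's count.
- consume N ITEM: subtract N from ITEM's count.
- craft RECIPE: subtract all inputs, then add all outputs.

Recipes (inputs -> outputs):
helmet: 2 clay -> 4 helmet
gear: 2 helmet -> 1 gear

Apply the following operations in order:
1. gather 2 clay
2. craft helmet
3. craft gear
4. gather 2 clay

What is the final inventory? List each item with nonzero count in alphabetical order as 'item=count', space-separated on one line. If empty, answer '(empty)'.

After 1 (gather 2 clay): clay=2
After 2 (craft helmet): helmet=4
After 3 (craft gear): gear=1 helmet=2
After 4 (gather 2 clay): clay=2 gear=1 helmet=2

Answer: clay=2 gear=1 helmet=2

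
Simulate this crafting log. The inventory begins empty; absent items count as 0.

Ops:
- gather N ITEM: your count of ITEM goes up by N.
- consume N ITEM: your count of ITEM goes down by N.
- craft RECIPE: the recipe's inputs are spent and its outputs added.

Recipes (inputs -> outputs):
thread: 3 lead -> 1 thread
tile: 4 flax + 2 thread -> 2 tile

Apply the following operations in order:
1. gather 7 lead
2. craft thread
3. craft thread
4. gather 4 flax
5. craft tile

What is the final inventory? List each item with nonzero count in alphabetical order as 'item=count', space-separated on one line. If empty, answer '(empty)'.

After 1 (gather 7 lead): lead=7
After 2 (craft thread): lead=4 thread=1
After 3 (craft thread): lead=1 thread=2
After 4 (gather 4 flax): flax=4 lead=1 thread=2
After 5 (craft tile): lead=1 tile=2

Answer: lead=1 tile=2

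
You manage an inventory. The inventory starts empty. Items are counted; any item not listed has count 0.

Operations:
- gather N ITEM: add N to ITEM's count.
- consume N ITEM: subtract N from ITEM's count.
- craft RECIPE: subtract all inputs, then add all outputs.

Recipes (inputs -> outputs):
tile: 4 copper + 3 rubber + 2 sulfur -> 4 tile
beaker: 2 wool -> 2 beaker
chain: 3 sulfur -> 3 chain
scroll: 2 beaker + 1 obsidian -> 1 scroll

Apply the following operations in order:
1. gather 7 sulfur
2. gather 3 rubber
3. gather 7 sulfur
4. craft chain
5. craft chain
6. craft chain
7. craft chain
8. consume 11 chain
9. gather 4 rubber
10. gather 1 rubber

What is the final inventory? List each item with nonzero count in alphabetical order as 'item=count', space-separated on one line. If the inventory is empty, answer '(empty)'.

Answer: chain=1 rubber=8 sulfur=2

Derivation:
After 1 (gather 7 sulfur): sulfur=7
After 2 (gather 3 rubber): rubber=3 sulfur=7
After 3 (gather 7 sulfur): rubber=3 sulfur=14
After 4 (craft chain): chain=3 rubber=3 sulfur=11
After 5 (craft chain): chain=6 rubber=3 sulfur=8
After 6 (craft chain): chain=9 rubber=3 sulfur=5
After 7 (craft chain): chain=12 rubber=3 sulfur=2
After 8 (consume 11 chain): chain=1 rubber=3 sulfur=2
After 9 (gather 4 rubber): chain=1 rubber=7 sulfur=2
After 10 (gather 1 rubber): chain=1 rubber=8 sulfur=2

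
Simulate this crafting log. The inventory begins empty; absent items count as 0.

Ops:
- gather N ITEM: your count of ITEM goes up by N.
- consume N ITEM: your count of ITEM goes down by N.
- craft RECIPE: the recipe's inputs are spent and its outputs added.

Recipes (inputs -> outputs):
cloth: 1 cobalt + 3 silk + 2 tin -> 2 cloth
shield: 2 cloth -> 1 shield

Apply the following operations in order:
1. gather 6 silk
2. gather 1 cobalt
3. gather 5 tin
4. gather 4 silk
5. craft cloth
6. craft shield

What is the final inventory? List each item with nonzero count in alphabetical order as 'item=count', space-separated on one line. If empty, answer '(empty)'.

Answer: shield=1 silk=7 tin=3

Derivation:
After 1 (gather 6 silk): silk=6
After 2 (gather 1 cobalt): cobalt=1 silk=6
After 3 (gather 5 tin): cobalt=1 silk=6 tin=5
After 4 (gather 4 silk): cobalt=1 silk=10 tin=5
After 5 (craft cloth): cloth=2 silk=7 tin=3
After 6 (craft shield): shield=1 silk=7 tin=3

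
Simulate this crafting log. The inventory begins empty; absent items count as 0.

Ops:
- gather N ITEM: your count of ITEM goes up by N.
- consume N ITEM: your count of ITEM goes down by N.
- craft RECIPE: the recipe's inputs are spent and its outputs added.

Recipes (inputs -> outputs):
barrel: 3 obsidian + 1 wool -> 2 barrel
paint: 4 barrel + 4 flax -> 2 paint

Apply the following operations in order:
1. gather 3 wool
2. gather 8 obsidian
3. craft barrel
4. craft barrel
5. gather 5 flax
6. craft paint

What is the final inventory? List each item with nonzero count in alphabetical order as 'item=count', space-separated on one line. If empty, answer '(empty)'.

Answer: flax=1 obsidian=2 paint=2 wool=1

Derivation:
After 1 (gather 3 wool): wool=3
After 2 (gather 8 obsidian): obsidian=8 wool=3
After 3 (craft barrel): barrel=2 obsidian=5 wool=2
After 4 (craft barrel): barrel=4 obsidian=2 wool=1
After 5 (gather 5 flax): barrel=4 flax=5 obsidian=2 wool=1
After 6 (craft paint): flax=1 obsidian=2 paint=2 wool=1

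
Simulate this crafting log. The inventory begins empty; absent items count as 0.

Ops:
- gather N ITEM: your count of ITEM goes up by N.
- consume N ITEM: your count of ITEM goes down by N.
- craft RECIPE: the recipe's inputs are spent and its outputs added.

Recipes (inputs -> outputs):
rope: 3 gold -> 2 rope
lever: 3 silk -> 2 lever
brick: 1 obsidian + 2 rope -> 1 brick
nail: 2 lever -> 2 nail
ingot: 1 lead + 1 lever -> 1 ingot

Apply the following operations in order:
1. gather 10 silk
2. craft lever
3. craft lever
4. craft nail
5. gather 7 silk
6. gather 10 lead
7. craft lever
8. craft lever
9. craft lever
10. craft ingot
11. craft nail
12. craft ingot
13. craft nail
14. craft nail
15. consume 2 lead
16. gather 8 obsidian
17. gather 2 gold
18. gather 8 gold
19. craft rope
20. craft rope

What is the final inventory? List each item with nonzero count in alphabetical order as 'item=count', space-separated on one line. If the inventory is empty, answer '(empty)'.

Answer: gold=4 ingot=2 lead=6 nail=8 obsidian=8 rope=4 silk=2

Derivation:
After 1 (gather 10 silk): silk=10
After 2 (craft lever): lever=2 silk=7
After 3 (craft lever): lever=4 silk=4
After 4 (craft nail): lever=2 nail=2 silk=4
After 5 (gather 7 silk): lever=2 nail=2 silk=11
After 6 (gather 10 lead): lead=10 lever=2 nail=2 silk=11
After 7 (craft lever): lead=10 lever=4 nail=2 silk=8
After 8 (craft lever): lead=10 lever=6 nail=2 silk=5
After 9 (craft lever): lead=10 lever=8 nail=2 silk=2
After 10 (craft ingot): ingot=1 lead=9 lever=7 nail=2 silk=2
After 11 (craft nail): ingot=1 lead=9 lever=5 nail=4 silk=2
After 12 (craft ingot): ingot=2 lead=8 lever=4 nail=4 silk=2
After 13 (craft nail): ingot=2 lead=8 lever=2 nail=6 silk=2
After 14 (craft nail): ingot=2 lead=8 nail=8 silk=2
After 15 (consume 2 lead): ingot=2 lead=6 nail=8 silk=2
After 16 (gather 8 obsidian): ingot=2 lead=6 nail=8 obsidian=8 silk=2
After 17 (gather 2 gold): gold=2 ingot=2 lead=6 nail=8 obsidian=8 silk=2
After 18 (gather 8 gold): gold=10 ingot=2 lead=6 nail=8 obsidian=8 silk=2
After 19 (craft rope): gold=7 ingot=2 lead=6 nail=8 obsidian=8 rope=2 silk=2
After 20 (craft rope): gold=4 ingot=2 lead=6 nail=8 obsidian=8 rope=4 silk=2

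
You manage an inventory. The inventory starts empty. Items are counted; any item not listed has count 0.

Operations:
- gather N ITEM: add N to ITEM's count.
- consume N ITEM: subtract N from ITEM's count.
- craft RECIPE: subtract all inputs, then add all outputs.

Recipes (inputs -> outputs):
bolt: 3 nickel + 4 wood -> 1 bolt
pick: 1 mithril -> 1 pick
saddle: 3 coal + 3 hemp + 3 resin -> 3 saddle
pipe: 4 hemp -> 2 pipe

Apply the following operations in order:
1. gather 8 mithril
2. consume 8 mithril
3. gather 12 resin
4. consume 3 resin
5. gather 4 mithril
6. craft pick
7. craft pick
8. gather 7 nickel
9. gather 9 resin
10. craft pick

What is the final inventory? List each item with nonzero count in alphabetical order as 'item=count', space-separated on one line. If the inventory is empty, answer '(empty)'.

After 1 (gather 8 mithril): mithril=8
After 2 (consume 8 mithril): (empty)
After 3 (gather 12 resin): resin=12
After 4 (consume 3 resin): resin=9
After 5 (gather 4 mithril): mithril=4 resin=9
After 6 (craft pick): mithril=3 pick=1 resin=9
After 7 (craft pick): mithril=2 pick=2 resin=9
After 8 (gather 7 nickel): mithril=2 nickel=7 pick=2 resin=9
After 9 (gather 9 resin): mithril=2 nickel=7 pick=2 resin=18
After 10 (craft pick): mithril=1 nickel=7 pick=3 resin=18

Answer: mithril=1 nickel=7 pick=3 resin=18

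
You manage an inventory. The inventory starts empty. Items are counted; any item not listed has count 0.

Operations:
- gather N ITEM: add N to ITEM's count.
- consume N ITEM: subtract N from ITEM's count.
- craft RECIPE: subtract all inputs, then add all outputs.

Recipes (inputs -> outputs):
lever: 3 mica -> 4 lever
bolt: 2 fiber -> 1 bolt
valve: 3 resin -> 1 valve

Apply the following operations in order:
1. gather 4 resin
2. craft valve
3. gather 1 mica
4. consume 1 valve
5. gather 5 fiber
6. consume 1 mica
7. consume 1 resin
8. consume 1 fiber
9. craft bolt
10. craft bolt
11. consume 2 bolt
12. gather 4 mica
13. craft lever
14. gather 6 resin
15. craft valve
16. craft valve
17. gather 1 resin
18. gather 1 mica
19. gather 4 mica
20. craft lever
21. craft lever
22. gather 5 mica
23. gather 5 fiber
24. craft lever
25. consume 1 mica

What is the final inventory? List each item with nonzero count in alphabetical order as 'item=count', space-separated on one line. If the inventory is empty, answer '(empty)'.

After 1 (gather 4 resin): resin=4
After 2 (craft valve): resin=1 valve=1
After 3 (gather 1 mica): mica=1 resin=1 valve=1
After 4 (consume 1 valve): mica=1 resin=1
After 5 (gather 5 fiber): fiber=5 mica=1 resin=1
After 6 (consume 1 mica): fiber=5 resin=1
After 7 (consume 1 resin): fiber=5
After 8 (consume 1 fiber): fiber=4
After 9 (craft bolt): bolt=1 fiber=2
After 10 (craft bolt): bolt=2
After 11 (consume 2 bolt): (empty)
After 12 (gather 4 mica): mica=4
After 13 (craft lever): lever=4 mica=1
After 14 (gather 6 resin): lever=4 mica=1 resin=6
After 15 (craft valve): lever=4 mica=1 resin=3 valve=1
After 16 (craft valve): lever=4 mica=1 valve=2
After 17 (gather 1 resin): lever=4 mica=1 resin=1 valve=2
After 18 (gather 1 mica): lever=4 mica=2 resin=1 valve=2
After 19 (gather 4 mica): lever=4 mica=6 resin=1 valve=2
After 20 (craft lever): lever=8 mica=3 resin=1 valve=2
After 21 (craft lever): lever=12 resin=1 valve=2
After 22 (gather 5 mica): lever=12 mica=5 resin=1 valve=2
After 23 (gather 5 fiber): fiber=5 lever=12 mica=5 resin=1 valve=2
After 24 (craft lever): fiber=5 lever=16 mica=2 resin=1 valve=2
After 25 (consume 1 mica): fiber=5 lever=16 mica=1 resin=1 valve=2

Answer: fiber=5 lever=16 mica=1 resin=1 valve=2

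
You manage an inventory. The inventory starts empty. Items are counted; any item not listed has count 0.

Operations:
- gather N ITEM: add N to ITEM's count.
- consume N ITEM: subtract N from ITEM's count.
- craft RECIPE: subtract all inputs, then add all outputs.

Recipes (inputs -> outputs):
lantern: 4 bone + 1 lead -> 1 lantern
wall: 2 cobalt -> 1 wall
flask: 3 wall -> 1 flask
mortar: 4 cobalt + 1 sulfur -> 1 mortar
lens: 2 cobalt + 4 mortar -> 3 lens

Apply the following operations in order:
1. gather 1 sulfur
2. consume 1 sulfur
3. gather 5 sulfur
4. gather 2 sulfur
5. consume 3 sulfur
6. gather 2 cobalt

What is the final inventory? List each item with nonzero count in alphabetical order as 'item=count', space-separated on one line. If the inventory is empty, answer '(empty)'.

After 1 (gather 1 sulfur): sulfur=1
After 2 (consume 1 sulfur): (empty)
After 3 (gather 5 sulfur): sulfur=5
After 4 (gather 2 sulfur): sulfur=7
After 5 (consume 3 sulfur): sulfur=4
After 6 (gather 2 cobalt): cobalt=2 sulfur=4

Answer: cobalt=2 sulfur=4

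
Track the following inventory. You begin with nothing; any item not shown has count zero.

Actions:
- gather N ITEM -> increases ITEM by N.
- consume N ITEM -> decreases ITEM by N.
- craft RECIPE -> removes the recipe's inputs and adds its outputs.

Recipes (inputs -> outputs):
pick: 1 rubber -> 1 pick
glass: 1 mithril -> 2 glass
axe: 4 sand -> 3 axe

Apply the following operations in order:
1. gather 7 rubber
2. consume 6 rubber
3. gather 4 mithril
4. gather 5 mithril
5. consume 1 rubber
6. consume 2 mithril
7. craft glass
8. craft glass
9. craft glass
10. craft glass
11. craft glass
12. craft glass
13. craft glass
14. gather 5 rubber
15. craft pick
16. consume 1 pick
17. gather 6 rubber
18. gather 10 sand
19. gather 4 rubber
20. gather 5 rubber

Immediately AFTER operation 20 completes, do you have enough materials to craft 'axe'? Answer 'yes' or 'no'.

Answer: yes

Derivation:
After 1 (gather 7 rubber): rubber=7
After 2 (consume 6 rubber): rubber=1
After 3 (gather 4 mithril): mithril=4 rubber=1
After 4 (gather 5 mithril): mithril=9 rubber=1
After 5 (consume 1 rubber): mithril=9
After 6 (consume 2 mithril): mithril=7
After 7 (craft glass): glass=2 mithril=6
After 8 (craft glass): glass=4 mithril=5
After 9 (craft glass): glass=6 mithril=4
After 10 (craft glass): glass=8 mithril=3
After 11 (craft glass): glass=10 mithril=2
After 12 (craft glass): glass=12 mithril=1
After 13 (craft glass): glass=14
After 14 (gather 5 rubber): glass=14 rubber=5
After 15 (craft pick): glass=14 pick=1 rubber=4
After 16 (consume 1 pick): glass=14 rubber=4
After 17 (gather 6 rubber): glass=14 rubber=10
After 18 (gather 10 sand): glass=14 rubber=10 sand=10
After 19 (gather 4 rubber): glass=14 rubber=14 sand=10
After 20 (gather 5 rubber): glass=14 rubber=19 sand=10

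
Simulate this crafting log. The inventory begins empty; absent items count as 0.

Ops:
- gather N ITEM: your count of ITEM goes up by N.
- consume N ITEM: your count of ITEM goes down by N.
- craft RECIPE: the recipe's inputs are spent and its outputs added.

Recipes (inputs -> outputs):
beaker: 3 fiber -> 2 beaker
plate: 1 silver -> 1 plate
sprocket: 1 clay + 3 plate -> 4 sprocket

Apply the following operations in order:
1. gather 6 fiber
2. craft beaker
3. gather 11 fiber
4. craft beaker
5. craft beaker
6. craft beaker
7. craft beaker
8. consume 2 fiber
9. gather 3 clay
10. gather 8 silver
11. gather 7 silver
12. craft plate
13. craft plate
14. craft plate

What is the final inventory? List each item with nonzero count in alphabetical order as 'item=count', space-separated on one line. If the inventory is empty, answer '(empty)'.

Answer: beaker=10 clay=3 plate=3 silver=12

Derivation:
After 1 (gather 6 fiber): fiber=6
After 2 (craft beaker): beaker=2 fiber=3
After 3 (gather 11 fiber): beaker=2 fiber=14
After 4 (craft beaker): beaker=4 fiber=11
After 5 (craft beaker): beaker=6 fiber=8
After 6 (craft beaker): beaker=8 fiber=5
After 7 (craft beaker): beaker=10 fiber=2
After 8 (consume 2 fiber): beaker=10
After 9 (gather 3 clay): beaker=10 clay=3
After 10 (gather 8 silver): beaker=10 clay=3 silver=8
After 11 (gather 7 silver): beaker=10 clay=3 silver=15
After 12 (craft plate): beaker=10 clay=3 plate=1 silver=14
After 13 (craft plate): beaker=10 clay=3 plate=2 silver=13
After 14 (craft plate): beaker=10 clay=3 plate=3 silver=12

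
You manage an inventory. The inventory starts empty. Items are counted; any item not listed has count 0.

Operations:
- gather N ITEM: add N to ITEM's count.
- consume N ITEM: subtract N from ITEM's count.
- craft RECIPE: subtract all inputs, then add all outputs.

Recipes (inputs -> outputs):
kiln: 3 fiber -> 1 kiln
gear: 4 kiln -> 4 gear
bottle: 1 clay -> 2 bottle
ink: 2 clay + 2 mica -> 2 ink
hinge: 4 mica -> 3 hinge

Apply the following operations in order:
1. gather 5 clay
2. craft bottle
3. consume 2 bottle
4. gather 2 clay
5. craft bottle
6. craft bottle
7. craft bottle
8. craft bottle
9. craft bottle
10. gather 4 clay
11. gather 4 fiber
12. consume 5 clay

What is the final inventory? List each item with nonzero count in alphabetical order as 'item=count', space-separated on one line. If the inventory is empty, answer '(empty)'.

Answer: bottle=10 fiber=4

Derivation:
After 1 (gather 5 clay): clay=5
After 2 (craft bottle): bottle=2 clay=4
After 3 (consume 2 bottle): clay=4
After 4 (gather 2 clay): clay=6
After 5 (craft bottle): bottle=2 clay=5
After 6 (craft bottle): bottle=4 clay=4
After 7 (craft bottle): bottle=6 clay=3
After 8 (craft bottle): bottle=8 clay=2
After 9 (craft bottle): bottle=10 clay=1
After 10 (gather 4 clay): bottle=10 clay=5
After 11 (gather 4 fiber): bottle=10 clay=5 fiber=4
After 12 (consume 5 clay): bottle=10 fiber=4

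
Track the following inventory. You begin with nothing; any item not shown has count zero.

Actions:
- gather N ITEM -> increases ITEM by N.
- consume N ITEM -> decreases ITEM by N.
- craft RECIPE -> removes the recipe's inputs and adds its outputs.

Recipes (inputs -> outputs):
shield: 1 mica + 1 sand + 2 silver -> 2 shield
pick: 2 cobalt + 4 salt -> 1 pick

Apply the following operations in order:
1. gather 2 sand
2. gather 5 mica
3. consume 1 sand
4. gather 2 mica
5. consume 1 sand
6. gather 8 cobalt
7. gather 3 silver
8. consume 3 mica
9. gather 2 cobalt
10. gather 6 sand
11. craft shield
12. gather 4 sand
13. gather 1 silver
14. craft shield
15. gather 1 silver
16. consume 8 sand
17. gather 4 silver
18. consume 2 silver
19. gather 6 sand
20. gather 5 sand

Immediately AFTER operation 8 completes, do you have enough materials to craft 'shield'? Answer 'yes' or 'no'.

After 1 (gather 2 sand): sand=2
After 2 (gather 5 mica): mica=5 sand=2
After 3 (consume 1 sand): mica=5 sand=1
After 4 (gather 2 mica): mica=7 sand=1
After 5 (consume 1 sand): mica=7
After 6 (gather 8 cobalt): cobalt=8 mica=7
After 7 (gather 3 silver): cobalt=8 mica=7 silver=3
After 8 (consume 3 mica): cobalt=8 mica=4 silver=3

Answer: no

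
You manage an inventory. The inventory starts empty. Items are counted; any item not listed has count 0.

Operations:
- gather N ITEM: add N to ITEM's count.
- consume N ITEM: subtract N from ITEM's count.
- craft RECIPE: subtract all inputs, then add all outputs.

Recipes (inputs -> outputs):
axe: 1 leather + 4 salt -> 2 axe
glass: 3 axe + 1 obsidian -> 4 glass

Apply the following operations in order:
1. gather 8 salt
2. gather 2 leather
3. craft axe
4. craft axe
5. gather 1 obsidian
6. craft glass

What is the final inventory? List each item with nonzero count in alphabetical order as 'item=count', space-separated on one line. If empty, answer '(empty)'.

After 1 (gather 8 salt): salt=8
After 2 (gather 2 leather): leather=2 salt=8
After 3 (craft axe): axe=2 leather=1 salt=4
After 4 (craft axe): axe=4
After 5 (gather 1 obsidian): axe=4 obsidian=1
After 6 (craft glass): axe=1 glass=4

Answer: axe=1 glass=4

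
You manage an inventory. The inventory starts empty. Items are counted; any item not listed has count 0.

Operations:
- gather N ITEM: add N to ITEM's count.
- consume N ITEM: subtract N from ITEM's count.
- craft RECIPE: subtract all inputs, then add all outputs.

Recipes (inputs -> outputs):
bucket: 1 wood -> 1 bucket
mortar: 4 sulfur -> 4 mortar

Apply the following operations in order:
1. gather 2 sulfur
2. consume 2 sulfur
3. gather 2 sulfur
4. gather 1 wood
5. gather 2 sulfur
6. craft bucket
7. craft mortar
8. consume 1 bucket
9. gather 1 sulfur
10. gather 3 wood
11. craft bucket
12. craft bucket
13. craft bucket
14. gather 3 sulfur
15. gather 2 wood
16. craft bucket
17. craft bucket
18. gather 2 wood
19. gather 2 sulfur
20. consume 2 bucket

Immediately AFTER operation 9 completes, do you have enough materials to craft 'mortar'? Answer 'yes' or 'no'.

After 1 (gather 2 sulfur): sulfur=2
After 2 (consume 2 sulfur): (empty)
After 3 (gather 2 sulfur): sulfur=2
After 4 (gather 1 wood): sulfur=2 wood=1
After 5 (gather 2 sulfur): sulfur=4 wood=1
After 6 (craft bucket): bucket=1 sulfur=4
After 7 (craft mortar): bucket=1 mortar=4
After 8 (consume 1 bucket): mortar=4
After 9 (gather 1 sulfur): mortar=4 sulfur=1

Answer: no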